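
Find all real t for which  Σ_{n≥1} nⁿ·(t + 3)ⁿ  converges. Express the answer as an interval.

{-3}

Applying the root test, |a_n|^(1/n) = n → ∞.
Since the n-th root of |a_n| is unbounded, the series converges only at t = -3; R = 0.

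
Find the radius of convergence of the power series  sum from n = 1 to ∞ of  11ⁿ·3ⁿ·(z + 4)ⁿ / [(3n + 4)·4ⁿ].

R = 4/33

Ratio test: |a_{n+1}/a_n| = [(3n + 4)/(3(n+1) + 4)] · 11·3/4 → 33/4 as n → ∞.
The series converges when 33/4 · |z + 4| < 1, giving R = 4/33.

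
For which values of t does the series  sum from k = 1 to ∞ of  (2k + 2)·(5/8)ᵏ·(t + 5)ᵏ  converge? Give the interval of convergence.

(-33/5, -17/5)

The ratio of consecutive coefficients is [(2(k+1) + 2)/(2k + 2)] · 5/8 → 5/8.
Convergence for |t + 5| · 5/8 < 1, i.e. |t + 5| < 8/5. So R = 8/5.
Endpoint t = -17/5: the terms do not tend to 0, so the series diverges.
When t = -33/5, the k-th term does not approach 0; divergence by the term test.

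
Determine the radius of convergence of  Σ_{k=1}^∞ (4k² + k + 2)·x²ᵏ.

R = 1

Apply the ratio test: |a_{k+1}| / |a_k| = (4(k+1)² + (k+1) + 2)/(4k² + k + 2), which tends to 1 as k → ∞.
Since the exponent of x increases by 2 each term, convergence requires |x|² < 1, hence R = 1.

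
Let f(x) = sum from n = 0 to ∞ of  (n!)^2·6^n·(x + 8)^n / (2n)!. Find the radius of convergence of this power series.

R = 2/3

The ratio of consecutive coefficients is (n+1)²/[(2n+1)·(2n+2)] · 6 → 3/2.
Thus R = 1/(3/2) = 2/3.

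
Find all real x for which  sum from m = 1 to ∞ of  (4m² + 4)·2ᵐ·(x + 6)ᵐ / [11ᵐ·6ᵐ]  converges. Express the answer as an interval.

(-39, 27)

Apply the ratio test: |a_{m+1}| / |a_m| = [(4(m+1)² + 4)/(4m² + 4)] · 2/(11·6), which tends to 1/33 as m → ∞.
Convergence for |x + 6| · 1/33 < 1, i.e. |x + 6| < 33. So R = 33.
Check x = 27: the m-th term does not approach 0; divergence by the term test.
Endpoint x = -39: the terms do not tend to 0, so the series diverges.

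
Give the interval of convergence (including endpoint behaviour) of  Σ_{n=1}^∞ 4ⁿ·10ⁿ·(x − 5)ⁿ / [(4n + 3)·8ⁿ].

[24/5, 26/5)

Ratio test: |a_{n+1}/a_n| = [(4n + 3)/(4(n+1) + 3)] · 4·10/8 → 5 as n → ∞.
Hence the series converges for |x − 5| < 1/(5) = 1/5, so the radius of convergence is 1/5.
When x = 26/5, the terms are asymptotic to a nonzero constant times 1/n, so the series diverges by limit comparison with Σ 1/n.
When x = 24/5, the terms alternate in sign and decrease monotonically to 0 in absolute value (size ~ c/n), so the alternating series test gives convergence.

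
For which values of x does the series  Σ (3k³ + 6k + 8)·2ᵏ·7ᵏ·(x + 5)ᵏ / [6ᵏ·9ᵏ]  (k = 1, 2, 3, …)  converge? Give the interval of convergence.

Apply the ratio test: |a_{k+1}| / |a_k| = [(3(k+1)³ + 6(k+1) + 8)/(3k³ + 6k + 8)] · 2·7/(6·9), which tends to 7/27 as k → ∞.
Thus R = 1/(7/27) = 27/7.
When x = -8/7, the k-th term does not approach 0; divergence by the term test.
At x = -62/7: the terms do not tend to 0, so the series diverges.

(-62/7, -8/7)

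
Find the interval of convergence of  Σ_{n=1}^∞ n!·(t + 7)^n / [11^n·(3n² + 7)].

{-7}

By the ratio test, |a_{n+1}/a_n| = (n+1) · 1/11 · (3n² + 7)/(3(n+1)² + 7) → ∞.
Since the ratio → ∞, the series diverges for every t ≠ -7, and R = 0.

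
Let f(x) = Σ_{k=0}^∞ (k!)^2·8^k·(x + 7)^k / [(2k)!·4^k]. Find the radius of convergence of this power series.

Apply the ratio test: |a_{k+1}| / |a_k| = (k+1)²/[(2k+1)·(2k+2)] · 8/4, which tends to 1/2 as k → ∞.
Convergence for |x + 7| · 1/2 < 1, i.e. |x + 7| < 2. So R = 2.

R = 2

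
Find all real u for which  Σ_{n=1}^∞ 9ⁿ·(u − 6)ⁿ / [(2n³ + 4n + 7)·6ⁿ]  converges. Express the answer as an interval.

Ratio test: |a_{n+1}/a_n| = [(2n³ + 4n + 7)/(2(n+1)³ + 4(n+1) + 7)] · 9/6 → 3/2 as n → ∞.
Convergence for |u − 6| · 3/2 < 1, i.e. |u − 6| < 2/3. So R = 2/3.
Check u = 20/3: the terms are on the order of 1/n³, so the series converges absolutely by comparison with the p-series (p = 3 > 1).
When u = 16/3, the series is dominated by a constant times Σ 1/n³, which converges (p = 3 > 1).

[16/3, 20/3]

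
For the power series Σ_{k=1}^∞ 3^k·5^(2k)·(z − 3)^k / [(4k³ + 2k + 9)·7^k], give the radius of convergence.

R = 7/75

Ratio test: |a_{k+1}/a_k| = [(4k³ + 2k + 9)/(4(k+1)³ + 2(k+1) + 9)] · 3·25/7 → 75/7 as k → ∞.
Hence the series converges for |z − 3| < 1/(75/7) = 7/75, so the radius of convergence is 7/75.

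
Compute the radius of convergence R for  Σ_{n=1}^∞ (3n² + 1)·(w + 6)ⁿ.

The ratio of consecutive coefficients is (3(n+1)² + 1)/(3n² + 1) → 1.
Hence R = 1.

R = 1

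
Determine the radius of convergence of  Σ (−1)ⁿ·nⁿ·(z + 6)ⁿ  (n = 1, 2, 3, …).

By the Cauchy root test, |a_n|^(1/n) = n → ∞.
Since the n-th root of |a_n| is unbounded, the series converges only at z = -6; R = 0.

R = 0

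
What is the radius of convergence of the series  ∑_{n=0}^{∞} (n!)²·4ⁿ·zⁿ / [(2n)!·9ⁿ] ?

Apply the ratio test: |a_{n+1}| / |a_n| = (n+1)²/[(2n+1)·(2n+2)] · 4/9, which tends to 1/9 as n → ∞.
Thus R = 1/(1/9) = 9.

R = 9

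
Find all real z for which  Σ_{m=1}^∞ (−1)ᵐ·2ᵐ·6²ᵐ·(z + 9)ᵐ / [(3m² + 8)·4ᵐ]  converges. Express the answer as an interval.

Ratio test: |a_{m+1}/a_m| = [(3m² + 8)/(3(m+1)² + 8)] · 2·36/4 → 18 as m → ∞.
The series converges when 18 · |z + 9| < 1, giving R = 1/18.
At z = -161/18: the series is dominated by a constant times Σ 1/m², which converges (p = 2 > 1).
Check z = -163/18: the terms are on the order of 1/m², so the series converges absolutely by comparison with the p-series (p = 2 > 1).

[-163/18, -161/18]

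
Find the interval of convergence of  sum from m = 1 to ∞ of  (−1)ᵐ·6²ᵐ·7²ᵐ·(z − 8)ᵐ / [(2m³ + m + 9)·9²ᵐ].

The ratio of consecutive coefficients is [(2m³ + m + 9)/(2(m+1)³ + (m+1) + 9)] · 36·49/81 → 196/9.
The series converges when 196/9 · |z − 8| < 1, giving R = 9/196.
At z = 1577/196: the terms are on the order of 1/m³, so the series converges absolutely by comparison with the p-series (p = 3 > 1).
At z = 1559/196: absolute convergence follows by limit comparison with Σ 1/m³.

[1559/196, 1577/196]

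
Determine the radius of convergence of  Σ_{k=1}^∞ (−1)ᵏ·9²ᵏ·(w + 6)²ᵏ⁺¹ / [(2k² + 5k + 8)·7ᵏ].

Ratio test: |a_{k+1}/a_k| = [(2k² + 5k + 8)/(2(k+1)² + 5(k+1) + 8)] · 81/7 → 81/7 as k → ∞.
Successive powers of (w + 6) differ by 2, so the series converges when |w + 6|² · 81/7 < 1, i.e. |w + 6| < √(7/81). So R = √7/9.

R = √7/9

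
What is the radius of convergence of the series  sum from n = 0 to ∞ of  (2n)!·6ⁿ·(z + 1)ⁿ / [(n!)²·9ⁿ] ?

The ratio of consecutive coefficients is (2n+1)·(2n+2)/(n+1)² · 6/9 → 8/3.
Hence the series converges for |z + 1| < 1/(8/3) = 3/8, so the radius of convergence is 3/8.

R = 3/8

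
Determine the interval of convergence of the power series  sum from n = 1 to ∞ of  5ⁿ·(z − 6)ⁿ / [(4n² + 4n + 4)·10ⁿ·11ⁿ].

[-16, 28]

The ratio of consecutive coefficients is [(4n² + 4n + 4)/(4(n+1)² + 4(n+1) + 4)] · 5/(10·11) → 1/22.
Thus R = 1/(1/22) = 22.
Check z = 28: the terms are on the order of 1/n², so the series converges absolutely by comparison with the p-series (p = 2 > 1).
Endpoint z = -16: the series is dominated by a constant times Σ 1/n², which converges (p = 2 > 1).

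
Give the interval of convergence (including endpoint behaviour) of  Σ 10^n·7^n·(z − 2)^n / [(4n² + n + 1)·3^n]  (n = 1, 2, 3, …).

[137/70, 143/70]

Ratio test: |a_{n+1}/a_n| = [(4n² + n + 1)/(4(n+1)² + (n+1) + 1)] · 10·7/3 → 70/3 as n → ∞.
Hence the series converges for |z − 2| < 1/(70/3) = 3/70, so the radius of convergence is 3/70.
When z = 143/70, the series is dominated by a constant times Σ 1/n², which converges (p = 2 > 1).
Check z = 137/70: absolute convergence follows by limit comparison with Σ 1/n².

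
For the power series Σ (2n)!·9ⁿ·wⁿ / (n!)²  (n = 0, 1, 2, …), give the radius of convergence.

Apply the ratio test: |a_{n+1}| / |a_n| = (2n+1)·(2n+2)/(n+1)² · 9, which tends to 36 as n → ∞.
Thus R = 1/(36) = 1/36.

R = 1/36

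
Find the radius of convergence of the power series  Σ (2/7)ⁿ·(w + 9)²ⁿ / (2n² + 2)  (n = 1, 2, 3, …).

Apply the ratio test: |a_{n+1}| / |a_n| = [(2n² + 2)/(2(n+1)² + 2)] · 2/7, which tends to 2/7 as n → ∞.
Since the exponent of (w + 9) increases by 2 each term, convergence requires |w + 9|² < 7/2, hence R = √14/2.

R = √14/2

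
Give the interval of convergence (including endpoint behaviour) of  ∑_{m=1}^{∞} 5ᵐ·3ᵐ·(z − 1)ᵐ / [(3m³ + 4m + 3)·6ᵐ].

[3/5, 7/5]

Apply the ratio test: |a_{m+1}| / |a_m| = [(3m³ + 4m + 3)/(3(m+1)³ + 4(m+1) + 3)] · 5·3/6, which tends to 5/2 as m → ∞.
Hence the series converges for |z − 1| < 1/(5/2) = 2/5, so the radius of convergence is 2/5.
Check z = 7/5: the series is dominated by a constant times Σ 1/m³, which converges (p = 3 > 1).
When z = 3/5, the terms are on the order of 1/m³, so the series converges absolutely by comparison with the p-series (p = 3 > 1).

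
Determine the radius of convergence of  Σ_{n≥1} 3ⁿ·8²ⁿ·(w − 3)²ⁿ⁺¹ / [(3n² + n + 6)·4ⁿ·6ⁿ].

R = √2/4

Ratio test: |a_{n+1}/a_n| = [(3n² + n + 6)/(3(n+1)² + (n+1) + 6)] · 3·64/(4·6) → 8 as n → ∞.
Writing y = (w − 3)², the series in y has radius 1/8, so |w − 3| < √(1/8) and R = √2/4.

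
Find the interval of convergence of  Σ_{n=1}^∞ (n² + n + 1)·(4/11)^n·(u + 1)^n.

(-15/4, 7/4)

Ratio test: |a_{n+1}/a_n| = [((n+1)² + (n+1) + 1)/(n² + n + 1)] · 4/11 → 4/11 as n → ∞.
Thus R = 1/(4/11) = 11/4.
Endpoint u = 7/4: the terms do not tend to 0, so the series diverges.
When u = -15/4, the n-th term does not approach 0; divergence by the term test.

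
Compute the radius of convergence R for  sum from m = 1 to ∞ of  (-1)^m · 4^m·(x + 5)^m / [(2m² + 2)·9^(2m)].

Apply the ratio test: |a_{m+1}| / |a_m| = [(2m² + 2)/(2(m+1)² + 2)] · 4/81, which tends to 4/81 as m → ∞.
Convergence for |x + 5| · 4/81 < 1, i.e. |x + 5| < 81/4. So R = 81/4.

R = 81/4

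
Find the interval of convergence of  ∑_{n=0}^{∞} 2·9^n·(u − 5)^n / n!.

(−∞, ∞)

The ratio of consecutive coefficients is 2/2 · 9 · 1/(n+1) → 0.
The ratio tends to 0 regardless of u, hence R = ∞.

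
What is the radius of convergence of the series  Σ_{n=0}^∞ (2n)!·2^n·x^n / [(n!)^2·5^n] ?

R = 5/8

By the ratio test, |a_{n+1}/a_n| = (2n+1)·(2n+2)/(n+1)² · 2/5 → 8/5.
The series converges when 8/5 · |x| < 1, giving R = 5/8.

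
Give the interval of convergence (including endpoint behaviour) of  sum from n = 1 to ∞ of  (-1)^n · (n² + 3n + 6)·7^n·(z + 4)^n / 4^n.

Ratio test: |a_{n+1}/a_n| = [((n+1)² + 3(n+1) + 6)/(n² + 3n + 6)] · 7/4 → 7/4 as n → ∞.
Hence the series converges for |z + 4| < 1/(7/4) = 4/7, so the radius of convergence is 4/7.
Endpoint z = -24/7: the terms do not tend to 0, so the series diverges.
When z = -32/7, the n-th term does not approach 0; divergence by the term test.

(-32/7, -24/7)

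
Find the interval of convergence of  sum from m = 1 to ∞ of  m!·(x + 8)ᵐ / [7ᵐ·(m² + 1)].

{-8}

Apply the ratio test: |a_{m+1}| / |a_m| = (m+1) · 1/7 · (m² + 1)/((m+1)² + 1), which tends to ∞ as m → ∞.
The terms grow without bound for any (x + 8) ≠ 0, so R = 0 (convergence only at x = -8).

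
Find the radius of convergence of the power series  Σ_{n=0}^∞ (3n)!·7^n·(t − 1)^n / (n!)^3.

R = 1/189

Ratio test: |a_{n+1}/a_n| = (3n+1)·(3n+2)·(3n+3)/(n+1)³ · 7 → 189 as n → ∞.
Thus R = 1/(189) = 1/189.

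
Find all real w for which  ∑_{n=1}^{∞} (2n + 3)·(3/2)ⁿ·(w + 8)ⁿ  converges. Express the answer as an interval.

(-26/3, -22/3)

Apply the ratio test: |a_{n+1}| / |a_n| = [(2(n+1) + 3)/(2n + 3)] · 3/2, which tends to 3/2 as n → ∞.
The series converges when 3/2 · |w + 8| < 1, giving R = 2/3.
When w = -22/3, the terms do not tend to 0, so the series diverges.
When w = -26/3, the n-th term does not approach 0; divergence by the term test.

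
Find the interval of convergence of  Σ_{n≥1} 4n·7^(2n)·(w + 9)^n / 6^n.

(-447/49, -435/49)

Apply the ratio test: |a_{n+1}| / |a_n| = [4(n+1)/4n] · 49/6, which tends to 49/6 as n → ∞.
The series converges when 49/6 · |w + 9| < 1, giving R = 6/49.
At w = -435/49: the n-th term does not approach 0; divergence by the term test.
Endpoint w = -447/49: the n-th term does not approach 0; divergence by the term test.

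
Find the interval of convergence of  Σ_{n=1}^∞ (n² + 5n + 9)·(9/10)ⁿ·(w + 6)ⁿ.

(-64/9, -44/9)

Apply the ratio test: |a_{n+1}| / |a_n| = [((n+1)² + 5(n+1) + 9)/(n² + 5n + 9)] · 9/10, which tends to 9/10 as n → ∞.
The series converges when 9/10 · |w + 6| < 1, giving R = 10/9.
Check w = -44/9: the terms have absolute value of order n², which does not tend to 0, so the series diverges by the divergence test.
Check w = -64/9: the n-th term does not approach 0; divergence by the term test.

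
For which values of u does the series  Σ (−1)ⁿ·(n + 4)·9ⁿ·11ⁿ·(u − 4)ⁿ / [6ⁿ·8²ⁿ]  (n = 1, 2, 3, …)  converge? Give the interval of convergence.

Apply the ratio test: |a_{n+1}| / |a_n| = [((n+1) + 4)/(n + 4)] · 9·11/(6·64), which tends to 33/128 as n → ∞.
Hence the series converges for |u − 4| < 1/(33/128) = 128/33, so the radius of convergence is 128/33.
When u = 260/33, the terms do not tend to 0, so the series diverges.
When u = 4/33, the terms have absolute value of order n, which does not tend to 0, so the series diverges by the divergence test.

(4/33, 260/33)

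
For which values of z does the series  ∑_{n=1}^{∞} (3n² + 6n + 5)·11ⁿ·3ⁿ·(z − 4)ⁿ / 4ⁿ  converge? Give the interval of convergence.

(128/33, 136/33)

The ratio of consecutive coefficients is [(3(n+1)² + 6(n+1) + 5)/(3n² + 6n + 5)] · 11·3/4 → 33/4.
Thus R = 1/(33/4) = 4/33.
When z = 136/33, the terms do not tend to 0, so the series diverges.
At z = 128/33: the terms do not tend to 0, so the series diverges.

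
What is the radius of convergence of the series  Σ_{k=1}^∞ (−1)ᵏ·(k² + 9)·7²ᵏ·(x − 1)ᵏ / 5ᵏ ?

R = 5/49

By the ratio test, |a_{k+1}/a_k| = [((k+1)² + 9)/(k² + 9)] · 49/5 → 49/5.
Thus R = 1/(49/5) = 5/49.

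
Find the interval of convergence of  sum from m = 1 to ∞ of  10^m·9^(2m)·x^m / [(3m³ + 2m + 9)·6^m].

[-1/135, 1/135]

Ratio test: |a_{m+1}/a_m| = [(3m³ + 2m + 9)/(3(m+1)³ + 2(m+1) + 9)] · 10·81/6 → 135 as m → ∞.
Thus R = 1/(135) = 1/135.
At x = 1/135: the series is dominated by a constant times Σ 1/m³, which converges (p = 3 > 1).
When x = -1/135, the series is dominated by a constant times Σ 1/m³, which converges (p = 3 > 1).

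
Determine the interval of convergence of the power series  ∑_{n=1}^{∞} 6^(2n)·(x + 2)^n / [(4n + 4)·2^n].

[-37/18, -35/18)

The ratio of consecutive coefficients is [(4n + 4)/(4(n+1) + 4)] · 36/2 → 18.
Convergence for |x + 2| · 18 < 1, i.e. |x + 2| < 1/18. So R = 1/18.
Check x = -35/18: the terms are asymptotic to a nonzero constant times 1/n, so the series diverges by limit comparison with Σ 1/n.
At x = -37/18: an alternating series whose terms decrease to 0 in absolute value, so it converges by the Leibniz criterion.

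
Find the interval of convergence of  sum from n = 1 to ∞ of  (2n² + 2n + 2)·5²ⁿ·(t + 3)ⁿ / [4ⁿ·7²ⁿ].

(-271/25, 121/25)

The ratio of consecutive coefficients is [(2(n+1)² + 2(n+1) + 2)/(2n² + 2n + 2)] · 25/(4·49) → 25/196.
Thus R = 1/(25/196) = 196/25.
At t = 121/25: the terms do not tend to 0, so the series diverges.
Endpoint t = -271/25: the terms have absolute value of order n², which does not tend to 0, so the series diverges by the divergence test.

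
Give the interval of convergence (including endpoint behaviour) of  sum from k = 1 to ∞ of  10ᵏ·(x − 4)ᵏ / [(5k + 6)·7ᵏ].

The ratio of consecutive coefficients is [(5k + 6)/(5(k+1) + 6)] · 10/7 → 10/7.
Hence the series converges for |x − 4| < 1/(10/7) = 7/10, so the radius of convergence is 7/10.
At x = 47/10: the terms are asymptotic to a nonzero constant times 1/k, so the series diverges by limit comparison with Σ 1/k.
When x = 33/10, an alternating series whose terms decrease to 0 in absolute value, so it converges by the Leibniz criterion.

[33/10, 47/10)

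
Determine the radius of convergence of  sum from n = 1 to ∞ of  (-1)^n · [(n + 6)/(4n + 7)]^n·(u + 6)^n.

Root test: |a_n|^(1/n) = (n + 6)/(4n + 7) → 1/4.
Hence the series converges for |u + 6| < 1/(1/4) = 4, so the radius of convergence is 4.

R = 4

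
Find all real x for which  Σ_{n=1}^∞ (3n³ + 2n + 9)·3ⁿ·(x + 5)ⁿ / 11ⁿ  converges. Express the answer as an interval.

Apply the ratio test: |a_{n+1}| / |a_n| = [(3(n+1)³ + 2(n+1) + 9)/(3n³ + 2n + 9)] · 3/11, which tends to 3/11 as n → ∞.
Convergence for |x + 5| · 3/11 < 1, i.e. |x + 5| < 11/3. So R = 11/3.
Check x = -4/3: the terms do not tend to 0, so the series diverges.
Endpoint x = -26/3: the terms have absolute value of order n³, which does not tend to 0, so the series diverges by the divergence test.

(-26/3, -4/3)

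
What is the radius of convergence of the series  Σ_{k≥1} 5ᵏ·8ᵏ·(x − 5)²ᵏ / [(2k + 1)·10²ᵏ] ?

R = √10/2

By the ratio test, |a_{k+1}/a_k| = [(2k + 1)/(2(k+1) + 1)] · 5·8/100 → 2/5.
Writing y = (x − 5)², the series in y has radius 5/2, so |x − 5| < √(5/2) and R = √10/2.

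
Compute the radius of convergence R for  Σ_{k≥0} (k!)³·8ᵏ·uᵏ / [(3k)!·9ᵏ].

Ratio test: |a_{k+1}/a_k| = (k+1)³/[(3k+1)·(3k+2)·(3k+3)] · 8/9 → 8/243 as k → ∞.
Hence the series converges for |u| < 1/(8/243) = 243/8, so the radius of convergence is 243/8.

R = 243/8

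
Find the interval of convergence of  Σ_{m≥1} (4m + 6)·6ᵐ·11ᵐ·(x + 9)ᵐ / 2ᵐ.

(-298/33, -296/33)

Ratio test: |a_{m+1}/a_m| = [(4(m+1) + 6)/(4m + 6)] · 6·11/2 → 33 as m → ∞.
Hence the series converges for |x + 9| < 1/(33) = 1/33, so the radius of convergence is 1/33.
When x = -296/33, the terms have absolute value of order m, which does not tend to 0, so the series diverges by the divergence test.
Check x = -298/33: the terms do not tend to 0, so the series diverges.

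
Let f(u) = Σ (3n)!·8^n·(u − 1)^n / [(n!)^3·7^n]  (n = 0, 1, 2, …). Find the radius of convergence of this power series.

R = 7/216

By the ratio test, |a_{n+1}/a_n| = (3n+1)·(3n+2)·(3n+3)/(n+1)³ · 8/7 → 216/7.
Convergence for |u − 1| · 216/7 < 1, i.e. |u − 1| < 7/216. So R = 7/216.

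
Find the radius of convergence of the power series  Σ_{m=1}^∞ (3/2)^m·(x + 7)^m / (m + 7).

R = 2/3

By the ratio test, |a_{m+1}/a_m| = [(m + 7)/((m+1) + 7)] · 3/2 → 3/2.
The series converges when 3/2 · |x + 7| < 1, giving R = 2/3.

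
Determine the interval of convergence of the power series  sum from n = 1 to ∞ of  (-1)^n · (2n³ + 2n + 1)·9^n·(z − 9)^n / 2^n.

The ratio of consecutive coefficients is [(2(n+1)³ + 2(n+1) + 1)/(2n³ + 2n + 1)] · 9/2 → 9/2.
The series converges when 9/2 · |z − 9| < 1, giving R = 2/9.
When z = 83/9, the n-th term does not approach 0; divergence by the term test.
Endpoint z = 79/9: the terms have absolute value of order n³, which does not tend to 0, so the series diverges by the divergence test.

(79/9, 83/9)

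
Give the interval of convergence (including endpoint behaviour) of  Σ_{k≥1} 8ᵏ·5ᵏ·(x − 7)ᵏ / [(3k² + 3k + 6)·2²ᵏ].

[69/10, 71/10]

Ratio test: |a_{k+1}/a_k| = [(3k² + 3k + 6)/(3(k+1)² + 3(k+1) + 6)] · 8·5/4 → 10 as k → ∞.
Hence the series converges for |x − 7| < 1/(10) = 1/10, so the radius of convergence is 1/10.
Check x = 71/10: the terms are on the order of 1/k², so the series converges absolutely by comparison with the p-series (p = 2 > 1).
Endpoint x = 69/10: absolute convergence follows by limit comparison with Σ 1/k².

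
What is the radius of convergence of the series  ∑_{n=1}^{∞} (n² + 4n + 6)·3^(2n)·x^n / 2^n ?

R = 2/9

Ratio test: |a_{n+1}/a_n| = [((n+1)² + 4(n+1) + 6)/(n² + 4n + 6)] · 9/2 → 9/2 as n → ∞.
The series converges when 9/2 · |x| < 1, giving R = 2/9.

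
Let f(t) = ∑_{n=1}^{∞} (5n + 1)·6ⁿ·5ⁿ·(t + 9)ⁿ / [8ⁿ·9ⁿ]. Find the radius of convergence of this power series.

By the ratio test, |a_{n+1}/a_n| = [(5(n+1) + 1)/(5n + 1)] · 6·5/(8·9) → 5/12.
The series converges when 5/12 · |t + 9| < 1, giving R = 12/5.

R = 12/5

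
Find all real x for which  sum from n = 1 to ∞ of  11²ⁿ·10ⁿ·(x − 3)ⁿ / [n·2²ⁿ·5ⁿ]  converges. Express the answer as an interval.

Ratio test: |a_{n+1}/a_n| = [n/(n+1)] · 121·10/(4·5) → 121/2 as n → ∞.
Thus R = 1/(121/2) = 2/121.
At x = 365/121: the terms behave like c/n; limit comparison with the harmonic series gives divergence.
Endpoint x = 361/121: an alternating series whose terms decrease to 0 in absolute value, so it converges by the Leibniz criterion.

[361/121, 365/121)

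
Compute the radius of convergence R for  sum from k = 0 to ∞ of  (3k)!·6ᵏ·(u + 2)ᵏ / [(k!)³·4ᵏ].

R = 2/81

By the ratio test, |a_{k+1}/a_k| = (3k+1)·(3k+2)·(3k+3)/(k+1)³ · 6/4 → 81/2.
The series converges when 81/2 · |u + 2| < 1, giving R = 2/81.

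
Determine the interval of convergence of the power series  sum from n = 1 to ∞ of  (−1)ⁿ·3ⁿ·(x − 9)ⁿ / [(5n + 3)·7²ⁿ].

Ratio test: |a_{n+1}/a_n| = [(5n + 3)/(5(n+1) + 3)] · 3/49 → 3/49 as n → ∞.
Convergence for |x − 9| · 3/49 < 1, i.e. |x − 9| < 49/3. So R = 49/3.
Endpoint x = 76/3: the terms alternate in sign and decrease monotonically to 0 in absolute value (size ~ c/n), so the alternating series test gives convergence.
At x = -22/3: the terms are asymptotic to a nonzero constant times 1/n, so the series diverges by limit comparison with Σ 1/n.

(-22/3, 76/3]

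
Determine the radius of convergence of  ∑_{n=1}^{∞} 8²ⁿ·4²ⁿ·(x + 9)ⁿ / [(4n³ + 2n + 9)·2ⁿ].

R = 1/512

Apply the ratio test: |a_{n+1}| / |a_n| = [(4n³ + 2n + 9)/(4(n+1)³ + 2(n+1) + 9)] · 64·16/2, which tends to 512 as n → ∞.
The series converges when 512 · |x + 9| < 1, giving R = 1/512.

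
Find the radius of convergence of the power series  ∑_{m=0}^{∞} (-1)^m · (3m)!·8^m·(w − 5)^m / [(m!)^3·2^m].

R = 1/108

By the ratio test, |a_{m+1}/a_m| = (3m+1)·(3m+2)·(3m+3)/(m+1)³ · 8/2 → 108.
Hence the series converges for |w − 5| < 1/(108) = 1/108, so the radius of convergence is 1/108.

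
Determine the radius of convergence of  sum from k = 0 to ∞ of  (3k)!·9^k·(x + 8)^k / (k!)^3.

R = 1/243

The ratio of consecutive coefficients is (3k+1)·(3k+2)·(3k+3)/(k+1)³ · 9 → 243.
Hence the series converges for |x + 8| < 1/(243) = 1/243, so the radius of convergence is 1/243.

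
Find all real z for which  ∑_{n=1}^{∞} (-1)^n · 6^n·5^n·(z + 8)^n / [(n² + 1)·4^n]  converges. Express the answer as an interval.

[-122/15, -118/15]

The ratio of consecutive coefficients is [(n² + 1)/((n+1)² + 1)] · 6·5/4 → 15/2.
The series converges when 15/2 · |z + 8| < 1, giving R = 2/15.
Endpoint z = -118/15: absolute convergence follows by limit comparison with Σ 1/n².
When z = -122/15, the series is dominated by a constant times Σ 1/n², which converges (p = 2 > 1).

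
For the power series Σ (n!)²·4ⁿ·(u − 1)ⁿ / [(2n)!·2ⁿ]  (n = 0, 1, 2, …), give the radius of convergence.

R = 2

By the ratio test, |a_{n+1}/a_n| = (n+1)²/[(2n+1)·(2n+2)] · 4/2 → 1/2.
Hence the series converges for |u − 1| < 1/(1/2) = 2, so the radius of convergence is 2.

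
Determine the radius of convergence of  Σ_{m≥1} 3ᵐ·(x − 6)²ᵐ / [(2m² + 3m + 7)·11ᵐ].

Ratio test: |a_{m+1}/a_m| = [(2m² + 3m + 7)/(2(m+1)² + 3(m+1) + 7)] · 3/11 → 3/11 as m → ∞.
Since the exponent of (x − 6) increases by 2 each term, convergence requires |x − 6|² < 11/3, hence R = √33/3.

R = √33/3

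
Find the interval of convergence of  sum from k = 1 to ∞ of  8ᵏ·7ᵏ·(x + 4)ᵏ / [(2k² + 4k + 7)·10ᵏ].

[-117/28, -107/28]

Ratio test: |a_{k+1}/a_k| = [(2k² + 4k + 7)/(2(k+1)² + 4(k+1) + 7)] · 8·7/10 → 28/5 as k → ∞.
Hence the series converges for |x + 4| < 1/(28/5) = 5/28, so the radius of convergence is 5/28.
At x = -107/28: the series is dominated by a constant times Σ 1/k², which converges (p = 2 > 1).
At x = -117/28: absolute convergence follows by limit comparison with Σ 1/k².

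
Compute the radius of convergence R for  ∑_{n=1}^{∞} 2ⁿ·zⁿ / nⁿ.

R = ∞

Root test: |a_n|^(1/n) = 2/n → 0.
Since the n-th root of |a_n| tends to 0, the series converges for all real z; R = ∞.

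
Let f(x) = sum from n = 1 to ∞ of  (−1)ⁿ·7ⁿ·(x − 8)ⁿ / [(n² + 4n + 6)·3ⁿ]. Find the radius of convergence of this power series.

The ratio of consecutive coefficients is [(n² + 4n + 6)/((n+1)² + 4(n+1) + 6)] · 7/3 → 7/3.
Convergence for |x − 8| · 7/3 < 1, i.e. |x − 8| < 3/7. So R = 3/7.

R = 3/7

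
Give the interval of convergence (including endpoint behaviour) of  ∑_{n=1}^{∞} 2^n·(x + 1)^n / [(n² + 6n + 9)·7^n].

Apply the ratio test: |a_{n+1}| / |a_n| = [(n² + 6n + 9)/((n+1)² + 6(n+1) + 9)] · 2/7, which tends to 2/7 as n → ∞.
Thus R = 1/(2/7) = 7/2.
When x = 5/2, the series is dominated by a constant times Σ 1/n², which converges (p = 2 > 1).
Check x = -9/2: the series is dominated by a constant times Σ 1/n², which converges (p = 2 > 1).

[-9/2, 5/2]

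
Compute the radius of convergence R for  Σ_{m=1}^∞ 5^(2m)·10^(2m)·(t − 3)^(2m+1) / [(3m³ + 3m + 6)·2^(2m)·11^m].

Ratio test: |a_{m+1}/a_m| = [(3m³ + 3m + 6)/(3(m+1)³ + 3(m+1) + 6)] · 25·100/(4·11) → 625/11 as m → ∞.
Since the exponent of (t − 3) increases by 2 each term, convergence requires |t − 3|² < 11/625, hence R = √11/25.

R = √11/25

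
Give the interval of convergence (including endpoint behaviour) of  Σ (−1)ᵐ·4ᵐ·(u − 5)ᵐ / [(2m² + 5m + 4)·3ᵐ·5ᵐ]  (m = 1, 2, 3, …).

Apply the ratio test: |a_{m+1}| / |a_m| = [(2m² + 5m + 4)/(2(m+1)² + 5(m+1) + 4)] · 4/(3·5), which tends to 4/15 as m → ∞.
The series converges when 4/15 · |u − 5| < 1, giving R = 15/4.
Endpoint u = 35/4: the terms are on the order of 1/m², so the series converges absolutely by comparison with the p-series (p = 2 > 1).
Endpoint u = 5/4: the series is dominated by a constant times Σ 1/m², which converges (p = 2 > 1).

[5/4, 35/4]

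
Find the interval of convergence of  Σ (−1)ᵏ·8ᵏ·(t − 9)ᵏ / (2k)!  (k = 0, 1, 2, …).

(−∞, ∞)

Apply the ratio test: |a_{k+1}| / |a_k| = 8 · 1/[(2k+1)·(2k+2)], which tends to 0 as k → ∞.
Since the limit is 0 < 1 for every t, the series converges on all of ℝ and R = ∞.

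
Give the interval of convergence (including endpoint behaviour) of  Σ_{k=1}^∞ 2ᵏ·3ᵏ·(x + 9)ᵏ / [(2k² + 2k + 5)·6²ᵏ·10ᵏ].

[-69, 51]

Ratio test: |a_{k+1}/a_k| = [(2k² + 2k + 5)/(2(k+1)² + 2(k+1) + 5)] · 2·3/(36·10) → 1/60 as k → ∞.
Hence the series converges for |x + 9| < 1/(1/60) = 60, so the radius of convergence is 60.
When x = 51, absolute convergence follows by limit comparison with Σ 1/k².
At x = -69: the terms are on the order of 1/k², so the series converges absolutely by comparison with the p-series (p = 2 > 1).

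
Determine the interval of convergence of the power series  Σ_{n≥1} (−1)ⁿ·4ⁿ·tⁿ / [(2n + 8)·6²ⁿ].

The ratio of consecutive coefficients is [(2n + 8)/(2(n+1) + 8)] · 4/36 → 1/9.
The series converges when 1/9 · |t| < 1, giving R = 9.
At t = 9: the terms alternate in sign and decrease monotonically to 0 in absolute value (size ~ c/n), so the alternating series test gives convergence.
Endpoint t = -9: comparison with the harmonic series Σ 1/n shows the series diverges.

(-9, 9]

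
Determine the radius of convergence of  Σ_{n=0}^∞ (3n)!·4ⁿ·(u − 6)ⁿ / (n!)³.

R = 1/108

Ratio test: |a_{n+1}/a_n| = (3n+1)·(3n+2)·(3n+3)/(n+1)³ · 4 → 108 as n → ∞.
The series converges when 108 · |u − 6| < 1, giving R = 1/108.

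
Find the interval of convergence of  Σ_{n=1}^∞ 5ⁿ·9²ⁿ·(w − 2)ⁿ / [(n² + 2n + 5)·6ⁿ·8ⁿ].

Ratio test: |a_{n+1}/a_n| = [(n² + 2n + 5)/((n+1)² + 2(n+1) + 5)] · 5·81/(6·8) → 135/16 as n → ∞.
Thus R = 1/(135/16) = 16/135.
Endpoint w = 286/135: absolute convergence follows by limit comparison with Σ 1/n².
Endpoint w = 254/135: absolute convergence follows by limit comparison with Σ 1/n².

[254/135, 286/135]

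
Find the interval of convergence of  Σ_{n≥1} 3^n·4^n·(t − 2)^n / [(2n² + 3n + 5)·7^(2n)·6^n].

Ratio test: |a_{n+1}/a_n| = [(2n² + 3n + 5)/(2(n+1)² + 3(n+1) + 5)] · 3·4/(49·6) → 2/49 as n → ∞.
Thus R = 1/(2/49) = 49/2.
Endpoint t = 53/2: the terms are on the order of 1/n², so the series converges absolutely by comparison with the p-series (p = 2 > 1).
When t = -45/2, the terms are on the order of 1/n², so the series converges absolutely by comparison with the p-series (p = 2 > 1).

[-45/2, 53/2]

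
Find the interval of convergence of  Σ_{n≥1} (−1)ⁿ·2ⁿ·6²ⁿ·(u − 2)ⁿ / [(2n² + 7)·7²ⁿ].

[95/72, 193/72]

Ratio test: |a_{n+1}/a_n| = [(2n² + 7)/(2(n+1)² + 7)] · 2·36/49 → 72/49 as n → ∞.
Thus R = 1/(72/49) = 49/72.
When u = 193/72, the series is dominated by a constant times Σ 1/n², which converges (p = 2 > 1).
Check u = 95/72: the terms are on the order of 1/n², so the series converges absolutely by comparison with the p-series (p = 2 > 1).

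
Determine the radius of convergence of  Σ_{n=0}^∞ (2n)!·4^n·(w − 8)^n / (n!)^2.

Apply the ratio test: |a_{n+1}| / |a_n| = (2n+1)·(2n+2)/(n+1)² · 4, which tends to 16 as n → ∞.
Thus R = 1/(16) = 1/16.

R = 1/16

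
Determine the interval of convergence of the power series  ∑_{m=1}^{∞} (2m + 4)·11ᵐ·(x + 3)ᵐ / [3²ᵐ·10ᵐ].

(-123/11, 57/11)

The ratio of consecutive coefficients is [(2(m+1) + 4)/(2m + 4)] · 11/(9·10) → 11/90.
Thus R = 1/(11/90) = 90/11.
Check x = 57/11: the m-th term does not approach 0; divergence by the term test.
Endpoint x = -123/11: the terms have absolute value of order m, which does not tend to 0, so the series diverges by the divergence test.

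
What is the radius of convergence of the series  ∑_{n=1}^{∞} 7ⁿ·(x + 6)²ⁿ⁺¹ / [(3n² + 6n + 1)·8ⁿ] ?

R = 2√14/7

Ratio test: |a_{n+1}/a_n| = [(3n² + 6n + 1)/(3(n+1)² + 6(n+1) + 1)] · 7/8 → 7/8 as n → ∞.
Successive powers of (x + 6) differ by 2, so the series converges when |x + 6|² · 7/8 < 1, i.e. |x + 6| < √(8/7). So R = 2√14/7.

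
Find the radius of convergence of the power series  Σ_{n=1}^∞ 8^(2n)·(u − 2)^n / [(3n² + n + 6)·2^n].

Ratio test: |a_{n+1}/a_n| = [(3n² + n + 6)/(3(n+1)² + (n+1) + 6)] · 64/2 → 32 as n → ∞.
The series converges when 32 · |u − 2| < 1, giving R = 1/32.

R = 1/32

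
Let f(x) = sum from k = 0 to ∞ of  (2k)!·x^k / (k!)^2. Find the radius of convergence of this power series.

R = 1/4

Ratio test: |a_{k+1}/a_k| = (2k+1)·(2k+2)/(k+1)² → 4 as k → ∞.
Hence the series converges for |x| < 1/(4) = 1/4, so the radius of convergence is 1/4.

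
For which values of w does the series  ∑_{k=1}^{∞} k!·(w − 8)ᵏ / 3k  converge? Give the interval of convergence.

{8}

The ratio of consecutive coefficients is (k+1) · 3k/3(k+1) → ∞.
The terms grow without bound for any (w − 8) ≠ 0, so R = 0 (convergence only at w = 8).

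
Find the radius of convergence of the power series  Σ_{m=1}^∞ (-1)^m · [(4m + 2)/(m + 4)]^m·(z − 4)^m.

Root test: |a_m|^(1/m) = (4m + 2)/(m + 4) → 4.
The series converges when 4 · |z − 4| < 1, giving R = 1/4.

R = 1/4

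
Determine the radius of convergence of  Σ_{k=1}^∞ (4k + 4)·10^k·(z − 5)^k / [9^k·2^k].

By the ratio test, |a_{k+1}/a_k| = [(4(k+1) + 4)/(4k + 4)] · 10/(9·2) → 5/9.
The series converges when 5/9 · |z − 5| < 1, giving R = 9/5.

R = 9/5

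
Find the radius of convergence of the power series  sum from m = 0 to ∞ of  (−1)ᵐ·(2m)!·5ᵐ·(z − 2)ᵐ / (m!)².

R = 1/20

Apply the ratio test: |a_{m+1}| / |a_m| = (2m+1)·(2m+2)/(m+1)² · 5, which tends to 20 as m → ∞.
Convergence for |z − 2| · 20 < 1, i.e. |z − 2| < 1/20. So R = 1/20.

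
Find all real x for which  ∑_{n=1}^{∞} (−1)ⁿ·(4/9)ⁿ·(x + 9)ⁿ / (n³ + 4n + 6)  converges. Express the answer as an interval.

[-45/4, -27/4]

Ratio test: |a_{n+1}/a_n| = [(n³ + 4n + 6)/((n+1)³ + 4(n+1) + 6)] · 4/9 → 4/9 as n → ∞.
Hence the series converges for |x + 9| < 1/(4/9) = 9/4, so the radius of convergence is 9/4.
Endpoint x = -27/4: the series is dominated by a constant times Σ 1/n³, which converges (p = 3 > 1).
When x = -45/4, the terms are on the order of 1/n³, so the series converges absolutely by comparison with the p-series (p = 3 > 1).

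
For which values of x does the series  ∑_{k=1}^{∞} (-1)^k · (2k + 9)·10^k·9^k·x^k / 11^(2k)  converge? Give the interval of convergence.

(-121/90, 121/90)

By the ratio test, |a_{k+1}/a_k| = [(2(k+1) + 9)/(2k + 9)] · 10·9/121 → 90/121.
Hence the series converges for |x| < 1/(90/121) = 121/90, so the radius of convergence is 121/90.
When x = 121/90, the terms have absolute value of order k, which does not tend to 0, so the series diverges by the divergence test.
At x = -121/90: the terms have absolute value of order k, which does not tend to 0, so the series diverges by the divergence test.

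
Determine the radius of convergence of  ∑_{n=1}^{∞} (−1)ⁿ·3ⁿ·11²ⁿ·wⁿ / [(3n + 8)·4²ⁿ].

R = 16/363

By the ratio test, |a_{n+1}/a_n| = [(3n + 8)/(3(n+1) + 8)] · 3·121/16 → 363/16.
The series converges when 363/16 · |w| < 1, giving R = 16/363.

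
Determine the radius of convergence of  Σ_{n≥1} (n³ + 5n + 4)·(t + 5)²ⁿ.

Apply the ratio test: |a_{n+1}| / |a_n| = ((n+1)³ + 5(n+1) + 4)/(n³ + 5n + 4), which tends to 1 as n → ∞.
Successive powers of (t + 5) differ by 2, so the series converges when |t + 5|² · 1 < 1, i.e. |t + 5| < √(1) = 1. So R = 1.

R = 1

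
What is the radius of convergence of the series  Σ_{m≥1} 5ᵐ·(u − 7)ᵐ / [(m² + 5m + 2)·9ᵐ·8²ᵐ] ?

By the ratio test, |a_{m+1}/a_m| = [(m² + 5m + 2)/((m+1)² + 5(m+1) + 2)] · 5/(9·64) → 5/576.
Convergence for |u − 7| · 5/576 < 1, i.e. |u − 7| < 576/5. So R = 576/5.

R = 576/5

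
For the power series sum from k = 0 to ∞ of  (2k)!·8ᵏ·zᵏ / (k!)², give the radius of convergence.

R = 1/32

The ratio of consecutive coefficients is (2k+1)·(2k+2)/(k+1)² · 8 → 32.
Hence the series converges for |z| < 1/(32) = 1/32, so the radius of convergence is 1/32.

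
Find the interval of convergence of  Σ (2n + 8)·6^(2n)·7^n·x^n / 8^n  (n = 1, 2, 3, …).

Apply the ratio test: |a_{n+1}| / |a_n| = [(2(n+1) + 8)/(2n + 8)] · 36·7/8, which tends to 63/2 as n → ∞.
The series converges when 63/2 · |x| < 1, giving R = 2/63.
Endpoint x = 2/63: the terms do not tend to 0, so the series diverges.
At x = -2/63: the terms have absolute value of order n, which does not tend to 0, so the series diverges by the divergence test.

(-2/63, 2/63)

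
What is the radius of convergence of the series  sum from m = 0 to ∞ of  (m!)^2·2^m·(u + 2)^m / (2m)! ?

R = 2

Apply the ratio test: |a_{m+1}| / |a_m| = (m+1)²/[(2m+1)·(2m+2)] · 2, which tends to 1/2 as m → ∞.
The series converges when 1/2 · |u + 2| < 1, giving R = 2.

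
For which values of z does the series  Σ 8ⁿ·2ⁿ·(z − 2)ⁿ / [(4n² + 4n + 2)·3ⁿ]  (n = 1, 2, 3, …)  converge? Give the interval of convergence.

[29/16, 35/16]

Ratio test: |a_{n+1}/a_n| = [(4n² + 4n + 2)/(4(n+1)² + 4(n+1) + 2)] · 8·2/3 → 16/3 as n → ∞.
Hence the series converges for |z − 2| < 1/(16/3) = 3/16, so the radius of convergence is 3/16.
Check z = 35/16: the terms are on the order of 1/n², so the series converges absolutely by comparison with the p-series (p = 2 > 1).
Check z = 29/16: absolute convergence follows by limit comparison with Σ 1/n².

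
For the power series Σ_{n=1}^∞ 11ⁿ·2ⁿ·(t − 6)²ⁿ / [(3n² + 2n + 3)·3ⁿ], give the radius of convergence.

By the ratio test, |a_{n+1}/a_n| = [(3n² + 2n + 3)/(3(n+1)² + 2(n+1) + 3)] · 11·2/3 → 22/3.
Successive powers of (t − 6) differ by 2, so the series converges when |t − 6|² · 22/3 < 1, i.e. |t − 6| < √(3/22). So R = √66/22.

R = √66/22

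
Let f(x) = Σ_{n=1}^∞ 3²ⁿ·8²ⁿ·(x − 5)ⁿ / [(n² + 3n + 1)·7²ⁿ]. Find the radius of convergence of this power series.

Apply the ratio test: |a_{n+1}| / |a_n| = [(n² + 3n + 1)/((n+1)² + 3(n+1) + 1)] · 9·64/49, which tends to 576/49 as n → ∞.
The series converges when 576/49 · |x − 5| < 1, giving R = 49/576.

R = 49/576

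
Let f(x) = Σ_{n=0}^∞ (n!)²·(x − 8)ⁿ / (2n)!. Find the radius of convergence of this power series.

Ratio test: |a_{n+1}/a_n| = (n+1)²/[(2n+1)·(2n+2)] → 1/4 as n → ∞.
Hence the series converges for |x − 8| < 1/(1/4) = 4, so the radius of convergence is 4.

R = 4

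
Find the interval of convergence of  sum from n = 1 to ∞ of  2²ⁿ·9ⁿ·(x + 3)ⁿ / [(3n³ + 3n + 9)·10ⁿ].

[-59/18, -49/18]

Apply the ratio test: |a_{n+1}| / |a_n| = [(3n³ + 3n + 9)/(3(n+1)³ + 3(n+1) + 9)] · 4·9/10, which tends to 18/5 as n → ∞.
Thus R = 1/(18/5) = 5/18.
Check x = -49/18: absolute convergence follows by limit comparison with Σ 1/n³.
When x = -59/18, absolute convergence follows by limit comparison with Σ 1/n³.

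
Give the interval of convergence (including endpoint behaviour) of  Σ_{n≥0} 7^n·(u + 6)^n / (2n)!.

(−∞, ∞)

By the ratio test, |a_{n+1}/a_n| = 7 · 1/[(2n+1)·(2n+2)] → 0.
The limit is 0, so the series converges for all u; R = ∞.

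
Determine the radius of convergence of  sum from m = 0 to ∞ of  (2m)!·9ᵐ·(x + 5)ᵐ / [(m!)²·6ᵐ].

Apply the ratio test: |a_{m+1}| / |a_m| = (2m+1)·(2m+2)/(m+1)² · 9/6, which tends to 6 as m → ∞.
Convergence for |x + 5| · 6 < 1, i.e. |x + 5| < 1/6. So R = 1/6.

R = 1/6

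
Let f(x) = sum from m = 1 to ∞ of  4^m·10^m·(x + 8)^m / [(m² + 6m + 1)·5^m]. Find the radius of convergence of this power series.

By the ratio test, |a_{m+1}/a_m| = [(m² + 6m + 1)/((m+1)² + 6(m+1) + 1)] · 4·10/5 → 8.
Thus R = 1/(8) = 1/8.

R = 1/8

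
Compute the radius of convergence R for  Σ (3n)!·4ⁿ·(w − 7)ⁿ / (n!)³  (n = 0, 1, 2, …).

R = 1/108

The ratio of consecutive coefficients is (3n+1)·(3n+2)·(3n+3)/(n+1)³ · 4 → 108.
Hence the series converges for |w − 7| < 1/(108) = 1/108, so the radius of convergence is 1/108.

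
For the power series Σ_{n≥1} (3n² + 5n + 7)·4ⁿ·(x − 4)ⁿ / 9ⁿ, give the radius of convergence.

R = 9/4

Ratio test: |a_{n+1}/a_n| = [(3(n+1)² + 5(n+1) + 7)/(3n² + 5n + 7)] · 4/9 → 4/9 as n → ∞.
Hence the series converges for |x − 4| < 1/(4/9) = 9/4, so the radius of convergence is 9/4.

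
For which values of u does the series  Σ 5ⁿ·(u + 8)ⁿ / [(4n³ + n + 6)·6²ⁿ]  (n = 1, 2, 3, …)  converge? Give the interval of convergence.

[-76/5, -4/5]

Apply the ratio test: |a_{n+1}| / |a_n| = [(4n³ + n + 6)/(4(n+1)³ + (n+1) + 6)] · 5/36, which tends to 5/36 as n → ∞.
Thus R = 1/(5/36) = 36/5.
When u = -4/5, the series is dominated by a constant times Σ 1/n³, which converges (p = 3 > 1).
Check u = -76/5: absolute convergence follows by limit comparison with Σ 1/n³.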